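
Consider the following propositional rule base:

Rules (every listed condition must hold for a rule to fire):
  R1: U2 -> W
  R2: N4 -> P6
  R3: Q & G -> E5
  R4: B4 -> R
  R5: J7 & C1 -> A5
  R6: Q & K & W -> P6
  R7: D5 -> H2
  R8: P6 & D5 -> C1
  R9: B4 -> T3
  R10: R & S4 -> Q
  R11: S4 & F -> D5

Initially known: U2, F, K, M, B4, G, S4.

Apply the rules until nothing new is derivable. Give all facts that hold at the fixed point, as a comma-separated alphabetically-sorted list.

[1] R1 [U2 -> W]; R4 [B4 -> R]; R9 [B4 -> T3]; R11 [S4 & F -> D5]. ⇒ new: W, R, T3, D5.
[2] R7 [D5 -> H2]; R10 [R & S4 -> Q]. ⇒ new: H2, Q.
[3] R3 [Q & G -> E5]; R6 [Q & K & W -> P6]. ⇒ new: E5, P6.
[4] R8 [P6 & D5 -> C1]. ⇒ new: C1.

B4, C1, D5, E5, F, G, H2, K, M, P6, Q, R, S4, T3, U2, W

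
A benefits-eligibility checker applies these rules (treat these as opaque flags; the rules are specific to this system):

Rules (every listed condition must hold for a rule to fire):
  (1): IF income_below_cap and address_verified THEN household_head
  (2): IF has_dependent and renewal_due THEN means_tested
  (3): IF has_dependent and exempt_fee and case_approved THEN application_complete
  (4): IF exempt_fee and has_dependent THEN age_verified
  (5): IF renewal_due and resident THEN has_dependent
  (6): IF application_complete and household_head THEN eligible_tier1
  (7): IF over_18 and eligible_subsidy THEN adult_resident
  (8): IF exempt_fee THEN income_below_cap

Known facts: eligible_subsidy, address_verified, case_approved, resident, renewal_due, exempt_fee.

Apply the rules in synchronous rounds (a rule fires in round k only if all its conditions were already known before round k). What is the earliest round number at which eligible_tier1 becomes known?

Round 1: (5) [IF renewal_due and resident THEN has_dependent]; (8) [IF exempt_fee THEN income_below_cap]. Adds has_dependent, income_below_cap.
Round 2: (1) [IF income_below_cap and address_verified THEN household_head]; (2) [IF has_dependent and renewal_due THEN means_tested]; (3) [IF has_dependent and exempt_fee and case_approved THEN application_complete]; (4) [IF exempt_fee and has_dependent THEN age_verified]. Adds household_head, means_tested, application_complete, age_verified.
Round 3: (6) [IF application_complete and household_head THEN eligible_tier1]. Adds eligible_tier1.
eligible_tier1 first appears in round 3.

3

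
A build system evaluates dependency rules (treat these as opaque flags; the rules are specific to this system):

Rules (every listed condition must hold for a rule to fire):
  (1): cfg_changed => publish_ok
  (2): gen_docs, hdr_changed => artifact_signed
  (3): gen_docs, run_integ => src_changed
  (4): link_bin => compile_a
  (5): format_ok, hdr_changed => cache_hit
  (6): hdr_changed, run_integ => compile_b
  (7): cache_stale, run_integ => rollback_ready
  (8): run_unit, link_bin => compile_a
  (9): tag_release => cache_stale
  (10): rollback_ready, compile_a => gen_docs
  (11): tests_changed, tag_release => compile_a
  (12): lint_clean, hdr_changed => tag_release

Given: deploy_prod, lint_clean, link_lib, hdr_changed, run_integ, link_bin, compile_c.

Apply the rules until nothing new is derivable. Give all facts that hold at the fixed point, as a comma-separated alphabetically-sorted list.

artifact_signed, cache_stale, compile_a, compile_b, compile_c, deploy_prod, gen_docs, hdr_changed, link_bin, link_lib, lint_clean, rollback_ready, run_integ, src_changed, tag_release

Round 1 fires (4), (6), (12), giving compile_a, compile_b, tag_release.
Round 2 fires (9), giving cache_stale.
Round 3 fires (7), giving rollback_ready.
Round 4 fires (10), giving gen_docs.
Round 5 fires (2), (3), giving artifact_signed, src_changed.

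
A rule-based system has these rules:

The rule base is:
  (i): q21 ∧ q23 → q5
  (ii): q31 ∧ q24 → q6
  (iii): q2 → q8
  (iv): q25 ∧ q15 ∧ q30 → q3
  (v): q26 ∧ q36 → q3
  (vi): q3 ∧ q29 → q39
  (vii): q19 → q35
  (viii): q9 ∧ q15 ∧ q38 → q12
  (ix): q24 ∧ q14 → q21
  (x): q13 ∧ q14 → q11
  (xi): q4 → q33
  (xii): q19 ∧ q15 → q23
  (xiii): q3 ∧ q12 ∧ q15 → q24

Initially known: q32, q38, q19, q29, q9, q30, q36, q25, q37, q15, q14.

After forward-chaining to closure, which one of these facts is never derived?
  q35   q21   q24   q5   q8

Round 1: (iv) [q25 ∧ q15 ∧ q30 → q3]; (vii) [q19 → q35]; (viii) [q9 ∧ q15 ∧ q38 → q12]; (xii) [q19 ∧ q15 → q23]. Adds q3, q35, q12, q23.
Round 2: (vi) [q3 ∧ q29 → q39]; (xiii) [q3 ∧ q12 ∧ q15 → q24]. Adds q39, q24.
Round 3: (ix) [q24 ∧ q14 → q21]. Adds q21.
Round 4: (i) [q21 ∧ q23 → q5]. Adds q5.
Derived: q5 (round 4), q24 (round 2), q35 (round 1), q21 (round 3). q8 never appears in any round.

q8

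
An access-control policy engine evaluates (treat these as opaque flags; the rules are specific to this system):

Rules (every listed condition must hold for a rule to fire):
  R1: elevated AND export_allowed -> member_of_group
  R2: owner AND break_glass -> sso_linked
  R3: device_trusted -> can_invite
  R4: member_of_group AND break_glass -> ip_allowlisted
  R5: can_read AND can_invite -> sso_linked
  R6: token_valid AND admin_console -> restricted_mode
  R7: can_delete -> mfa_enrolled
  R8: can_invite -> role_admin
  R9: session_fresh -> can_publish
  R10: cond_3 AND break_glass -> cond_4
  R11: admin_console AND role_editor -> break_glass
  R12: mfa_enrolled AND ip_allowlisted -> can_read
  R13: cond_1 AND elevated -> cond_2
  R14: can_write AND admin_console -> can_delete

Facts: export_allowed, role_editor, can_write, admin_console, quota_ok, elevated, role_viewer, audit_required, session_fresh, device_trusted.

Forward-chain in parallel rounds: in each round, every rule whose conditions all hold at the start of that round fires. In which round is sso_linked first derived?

4

Round 1: R1 [elevated AND export_allowed -> member_of_group]; R3 [device_trusted -> can_invite]; R9 [session_fresh -> can_publish]; R11 [admin_console AND role_editor -> break_glass]; R14 [can_write AND admin_console -> can_delete]. New: member_of_group, can_invite, can_publish, break_glass, can_delete.
Round 2: R4 [member_of_group AND break_glass -> ip_allowlisted]; R7 [can_delete -> mfa_enrolled]; R8 [can_invite -> role_admin]. New: ip_allowlisted, mfa_enrolled, role_admin.
Round 3: R12 [mfa_enrolled AND ip_allowlisted -> can_read]. New: can_read.
Round 4: R5 [can_read AND can_invite -> sso_linked]. New: sso_linked.
sso_linked first appears in round 4.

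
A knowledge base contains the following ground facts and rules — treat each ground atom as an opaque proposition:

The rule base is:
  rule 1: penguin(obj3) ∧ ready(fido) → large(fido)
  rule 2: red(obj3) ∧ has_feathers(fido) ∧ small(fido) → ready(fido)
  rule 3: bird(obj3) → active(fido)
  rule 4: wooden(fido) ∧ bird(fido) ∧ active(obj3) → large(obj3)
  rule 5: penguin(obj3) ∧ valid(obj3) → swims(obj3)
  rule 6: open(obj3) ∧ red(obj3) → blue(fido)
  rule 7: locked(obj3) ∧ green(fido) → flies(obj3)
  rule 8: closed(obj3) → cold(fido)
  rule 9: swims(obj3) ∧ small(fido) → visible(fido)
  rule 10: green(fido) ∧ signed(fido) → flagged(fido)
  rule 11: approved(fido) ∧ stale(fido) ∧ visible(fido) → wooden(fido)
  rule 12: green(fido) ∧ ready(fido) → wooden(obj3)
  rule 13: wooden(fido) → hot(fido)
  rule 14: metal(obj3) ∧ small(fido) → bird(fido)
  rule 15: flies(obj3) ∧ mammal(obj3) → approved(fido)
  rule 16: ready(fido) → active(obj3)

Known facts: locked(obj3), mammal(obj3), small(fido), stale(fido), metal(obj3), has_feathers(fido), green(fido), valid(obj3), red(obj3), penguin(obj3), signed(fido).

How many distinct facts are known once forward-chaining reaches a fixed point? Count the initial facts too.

24

Round 1 — rule 2, rule 5, rule 7, rule 10, rule 14, derive ready(fido), swims(obj3), flies(obj3), flagged(fido), bird(fido).
Round 2 — rule 1, rule 9, rule 12, rule 15, rule 16, derive large(fido), visible(fido), wooden(obj3), approved(fido), active(obj3).
Round 3 — rule 11, derive wooden(fido).
Round 4 — rule 4, rule 13, derive large(obj3), hot(fido).
Closure: {active(obj3), approved(fido), bird(fido), flagged(fido), flies(obj3), green(fido), has_feathers(fido), hot(fido), large(fido), large(obj3), locked(obj3), mammal(obj3), metal(obj3), penguin(obj3), ready(fido), red(obj3), signed(fido), small(fido), stale(fido), swims(obj3), valid(obj3), visible(fido), wooden(fido), wooden(obj3)} — 24 facts.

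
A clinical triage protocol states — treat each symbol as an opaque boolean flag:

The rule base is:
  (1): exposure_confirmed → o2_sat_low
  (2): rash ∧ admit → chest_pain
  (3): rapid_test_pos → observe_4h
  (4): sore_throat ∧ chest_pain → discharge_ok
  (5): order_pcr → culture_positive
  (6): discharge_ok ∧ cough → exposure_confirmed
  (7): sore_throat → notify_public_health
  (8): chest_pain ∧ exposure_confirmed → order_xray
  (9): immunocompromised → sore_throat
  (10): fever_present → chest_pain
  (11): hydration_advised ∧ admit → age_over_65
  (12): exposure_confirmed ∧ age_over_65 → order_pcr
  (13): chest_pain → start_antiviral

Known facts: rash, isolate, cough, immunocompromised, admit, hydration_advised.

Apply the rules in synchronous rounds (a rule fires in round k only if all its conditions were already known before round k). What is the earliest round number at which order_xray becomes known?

Round 1: (2) [rash ∧ admit → chest_pain]; (9) [immunocompromised → sore_throat]; (11) [hydration_advised ∧ admit → age_over_65]. New: chest_pain, sore_throat, age_over_65.
Round 2: (4) [sore_throat ∧ chest_pain → discharge_ok]; (7) [sore_throat → notify_public_health]; (13) [chest_pain → start_antiviral]. New: discharge_ok, notify_public_health, start_antiviral.
Round 3: (6) [discharge_ok ∧ cough → exposure_confirmed]. New: exposure_confirmed.
Round 4: (1) [exposure_confirmed → o2_sat_low]; (8) [chest_pain ∧ exposure_confirmed → order_xray]; (12) [exposure_confirmed ∧ age_over_65 → order_pcr]. New: o2_sat_low, order_xray, order_pcr.
order_xray first appears in round 4.

4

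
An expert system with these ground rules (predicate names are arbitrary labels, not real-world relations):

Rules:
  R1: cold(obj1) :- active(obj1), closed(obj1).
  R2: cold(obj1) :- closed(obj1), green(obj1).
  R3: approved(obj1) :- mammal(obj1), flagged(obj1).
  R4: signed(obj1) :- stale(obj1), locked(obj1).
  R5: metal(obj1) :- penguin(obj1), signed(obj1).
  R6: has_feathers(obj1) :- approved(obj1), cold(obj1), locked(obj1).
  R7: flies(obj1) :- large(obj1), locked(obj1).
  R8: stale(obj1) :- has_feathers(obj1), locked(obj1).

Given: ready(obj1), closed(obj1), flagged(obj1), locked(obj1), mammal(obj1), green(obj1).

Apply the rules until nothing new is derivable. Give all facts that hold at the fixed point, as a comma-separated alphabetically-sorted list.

[1] R2 [cold(obj1) :- closed(obj1), green(obj1).]; R3 [approved(obj1) :- mammal(obj1), flagged(obj1).]. ⇒ new: cold(obj1), approved(obj1).
[2] R6 [has_feathers(obj1) :- approved(obj1), cold(obj1), locked(obj1).]. ⇒ new: has_feathers(obj1).
[3] R8 [stale(obj1) :- has_feathers(obj1), locked(obj1).]. ⇒ new: stale(obj1).
[4] R4 [signed(obj1) :- stale(obj1), locked(obj1).]. ⇒ new: signed(obj1).

approved(obj1), closed(obj1), cold(obj1), flagged(obj1), green(obj1), has_feathers(obj1), locked(obj1), mammal(obj1), ready(obj1), signed(obj1), stale(obj1)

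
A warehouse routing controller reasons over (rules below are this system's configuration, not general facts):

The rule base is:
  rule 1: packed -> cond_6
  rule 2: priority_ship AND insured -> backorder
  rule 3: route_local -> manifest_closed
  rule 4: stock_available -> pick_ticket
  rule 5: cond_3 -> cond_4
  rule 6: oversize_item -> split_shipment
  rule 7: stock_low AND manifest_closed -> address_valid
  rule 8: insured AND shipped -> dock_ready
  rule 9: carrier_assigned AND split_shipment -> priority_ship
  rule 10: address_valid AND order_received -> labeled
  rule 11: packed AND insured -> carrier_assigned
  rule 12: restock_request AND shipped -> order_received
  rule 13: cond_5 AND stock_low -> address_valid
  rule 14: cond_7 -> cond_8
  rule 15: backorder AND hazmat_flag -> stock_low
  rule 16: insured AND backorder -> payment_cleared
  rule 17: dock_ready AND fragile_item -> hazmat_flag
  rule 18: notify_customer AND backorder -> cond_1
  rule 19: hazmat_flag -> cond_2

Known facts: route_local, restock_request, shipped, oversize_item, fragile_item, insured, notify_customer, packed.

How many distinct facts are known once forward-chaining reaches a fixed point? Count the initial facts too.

23

[1] rule 1 [packed -> cond_6]; rule 3 [route_local -> manifest_closed]; rule 6 [oversize_item -> split_shipment]; rule 8 [insured AND shipped -> dock_ready]; rule 11 [packed AND insured -> carrier_assigned]; rule 12 [restock_request AND shipped -> order_received]. ⇒ new: cond_6, manifest_closed, split_shipment, dock_ready, carrier_assigned, order_received.
[2] rule 9 [carrier_assigned AND split_shipment -> priority_ship]; rule 17 [dock_ready AND fragile_item -> hazmat_flag]. ⇒ new: priority_ship, hazmat_flag.
[3] rule 2 [priority_ship AND insured -> backorder]; rule 19 [hazmat_flag -> cond_2]. ⇒ new: backorder, cond_2.
[4] rule 15 [backorder AND hazmat_flag -> stock_low]; rule 16 [insured AND backorder -> payment_cleared]; rule 18 [notify_customer AND backorder -> cond_1]. ⇒ new: stock_low, payment_cleared, cond_1.
[5] rule 7 [stock_low AND manifest_closed -> address_valid]. ⇒ new: address_valid.
[6] rule 10 [address_valid AND order_received -> labeled]. ⇒ new: labeled.
Closure: {address_valid, backorder, carrier_assigned, cond_1, cond_2, cond_6, dock_ready, fragile_item, hazmat_flag, insured, labeled, manifest_closed, notify_customer, order_received, oversize_item, packed, payment_cleared, priority_ship, restock_request, route_local, shipped, split_shipment, stock_low} — 23 facts.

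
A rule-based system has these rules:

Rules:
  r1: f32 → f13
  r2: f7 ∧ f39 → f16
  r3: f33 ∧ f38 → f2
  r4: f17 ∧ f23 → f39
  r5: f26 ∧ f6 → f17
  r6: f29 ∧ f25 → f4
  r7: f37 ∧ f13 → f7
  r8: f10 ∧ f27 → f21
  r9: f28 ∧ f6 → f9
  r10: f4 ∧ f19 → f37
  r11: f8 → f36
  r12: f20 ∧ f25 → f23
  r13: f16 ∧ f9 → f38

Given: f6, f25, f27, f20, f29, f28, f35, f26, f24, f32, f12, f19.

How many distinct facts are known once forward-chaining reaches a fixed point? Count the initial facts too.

Round 1: r1 [f32 → f13]; r5 [f26 ∧ f6 → f17]; r6 [f29 ∧ f25 → f4]; r9 [f28 ∧ f6 → f9]; r12 [f20 ∧ f25 → f23]. Adds f13, f17, f4, f9, f23.
Round 2: r4 [f17 ∧ f23 → f39]; r10 [f4 ∧ f19 → f37]. Adds f39, f37.
Round 3: r7 [f37 ∧ f13 → f7]. Adds f7.
Round 4: r2 [f7 ∧ f39 → f16]. Adds f16.
Round 5: r13 [f16 ∧ f9 → f38]. Adds f38.
Closure: {f12, f13, f16, f17, f19, f20, f23, f24, f25, f26, f27, f28, f29, f32, f35, f37, f38, f39, f4, f6, f7, f9} — 22 facts.

22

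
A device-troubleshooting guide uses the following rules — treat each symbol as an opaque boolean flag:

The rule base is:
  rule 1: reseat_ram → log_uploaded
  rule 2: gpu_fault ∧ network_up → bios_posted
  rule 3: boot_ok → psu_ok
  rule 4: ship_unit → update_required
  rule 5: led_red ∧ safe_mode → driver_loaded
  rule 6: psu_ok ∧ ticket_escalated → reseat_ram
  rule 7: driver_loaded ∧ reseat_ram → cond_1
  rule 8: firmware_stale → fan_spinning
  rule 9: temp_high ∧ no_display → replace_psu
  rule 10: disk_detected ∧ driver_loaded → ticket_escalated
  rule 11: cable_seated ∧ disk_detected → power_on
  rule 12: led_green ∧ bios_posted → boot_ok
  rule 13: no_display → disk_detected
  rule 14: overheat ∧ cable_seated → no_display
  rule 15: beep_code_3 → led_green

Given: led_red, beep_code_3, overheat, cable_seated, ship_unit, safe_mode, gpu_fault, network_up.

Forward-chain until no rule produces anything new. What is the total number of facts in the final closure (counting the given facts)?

21

Round 1: rule 2 [gpu_fault ∧ network_up → bios_posted]; rule 4 [ship_unit → update_required]; rule 5 [led_red ∧ safe_mode → driver_loaded]; rule 14 [overheat ∧ cable_seated → no_display]; rule 15 [beep_code_3 → led_green]. Adds bios_posted, update_required, driver_loaded, no_display, led_green.
Round 2: rule 12 [led_green ∧ bios_posted → boot_ok]; rule 13 [no_display → disk_detected]. Adds boot_ok, disk_detected.
Round 3: rule 3 [boot_ok → psu_ok]; rule 10 [disk_detected ∧ driver_loaded → ticket_escalated]; rule 11 [cable_seated ∧ disk_detected → power_on]. Adds psu_ok, ticket_escalated, power_on.
Round 4: rule 6 [psu_ok ∧ ticket_escalated → reseat_ram]. Adds reseat_ram.
Round 5: rule 1 [reseat_ram → log_uploaded]; rule 7 [driver_loaded ∧ reseat_ram → cond_1]. Adds log_uploaded, cond_1.
Closure: {beep_code_3, bios_posted, boot_ok, cable_seated, cond_1, disk_detected, driver_loaded, gpu_fault, led_green, led_red, log_uploaded, network_up, no_display, overheat, power_on, psu_ok, reseat_ram, safe_mode, ship_unit, ticket_escalated, update_required} — 21 facts.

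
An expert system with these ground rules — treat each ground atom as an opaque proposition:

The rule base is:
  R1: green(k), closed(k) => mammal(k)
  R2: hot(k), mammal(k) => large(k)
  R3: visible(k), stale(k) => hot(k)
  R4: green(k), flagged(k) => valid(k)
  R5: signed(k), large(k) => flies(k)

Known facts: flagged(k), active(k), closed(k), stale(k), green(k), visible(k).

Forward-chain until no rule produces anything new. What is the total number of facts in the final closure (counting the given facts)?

Round 1: R1 [green(k), closed(k) => mammal(k)]; R3 [visible(k), stale(k) => hot(k)]; R4 [green(k), flagged(k) => valid(k)]. New: mammal(k), hot(k), valid(k).
Round 2: R2 [hot(k), mammal(k) => large(k)]. New: large(k).
Closure: {active(k), closed(k), flagged(k), green(k), hot(k), large(k), mammal(k), stale(k), valid(k), visible(k)} — 10 facts.

10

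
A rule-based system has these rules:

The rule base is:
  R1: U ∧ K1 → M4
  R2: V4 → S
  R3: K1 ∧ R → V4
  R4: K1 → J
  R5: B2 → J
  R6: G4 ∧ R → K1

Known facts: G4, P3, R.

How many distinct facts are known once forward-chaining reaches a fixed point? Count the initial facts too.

Round 1 fires R6, giving K1.
Round 2 fires R3, R4, giving V4, J.
Round 3 fires R2, giving S.
Closure: {G4, J, K1, P3, R, S, V4} — 7 facts.

7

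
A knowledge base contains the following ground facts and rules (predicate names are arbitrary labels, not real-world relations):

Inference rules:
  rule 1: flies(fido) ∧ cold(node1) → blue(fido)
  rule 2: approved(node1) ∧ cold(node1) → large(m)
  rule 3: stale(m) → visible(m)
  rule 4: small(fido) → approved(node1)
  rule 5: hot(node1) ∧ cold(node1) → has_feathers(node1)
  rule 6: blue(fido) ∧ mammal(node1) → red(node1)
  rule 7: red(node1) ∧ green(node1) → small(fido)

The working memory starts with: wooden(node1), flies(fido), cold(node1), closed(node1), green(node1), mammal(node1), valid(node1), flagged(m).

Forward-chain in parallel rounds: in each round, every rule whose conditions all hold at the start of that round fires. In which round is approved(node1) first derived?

4

[1] rule 1 [flies(fido) ∧ cold(node1) → blue(fido)]. ⇒ new: blue(fido).
[2] rule 6 [blue(fido) ∧ mammal(node1) → red(node1)]. ⇒ new: red(node1).
[3] rule 7 [red(node1) ∧ green(node1) → small(fido)]. ⇒ new: small(fido).
[4] rule 4 [small(fido) → approved(node1)]. ⇒ new: approved(node1).
approved(node1) first appears in round 4.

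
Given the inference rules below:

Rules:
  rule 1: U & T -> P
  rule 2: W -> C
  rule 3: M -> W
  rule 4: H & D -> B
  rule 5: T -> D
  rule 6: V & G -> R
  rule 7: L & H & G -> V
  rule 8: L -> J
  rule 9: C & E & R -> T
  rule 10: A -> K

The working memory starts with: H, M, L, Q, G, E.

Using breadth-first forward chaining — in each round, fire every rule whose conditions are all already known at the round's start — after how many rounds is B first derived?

5

Round 1: rule 3 [M -> W]; rule 7 [L & H & G -> V]; rule 8 [L -> J]. New: W, V, J.
Round 2: rule 2 [W -> C]; rule 6 [V & G -> R]. New: C, R.
Round 3: rule 9 [C & E & R -> T]. New: T.
Round 4: rule 5 [T -> D]. New: D.
Round 5: rule 4 [H & D -> B]. New: B.
B first appears in round 5.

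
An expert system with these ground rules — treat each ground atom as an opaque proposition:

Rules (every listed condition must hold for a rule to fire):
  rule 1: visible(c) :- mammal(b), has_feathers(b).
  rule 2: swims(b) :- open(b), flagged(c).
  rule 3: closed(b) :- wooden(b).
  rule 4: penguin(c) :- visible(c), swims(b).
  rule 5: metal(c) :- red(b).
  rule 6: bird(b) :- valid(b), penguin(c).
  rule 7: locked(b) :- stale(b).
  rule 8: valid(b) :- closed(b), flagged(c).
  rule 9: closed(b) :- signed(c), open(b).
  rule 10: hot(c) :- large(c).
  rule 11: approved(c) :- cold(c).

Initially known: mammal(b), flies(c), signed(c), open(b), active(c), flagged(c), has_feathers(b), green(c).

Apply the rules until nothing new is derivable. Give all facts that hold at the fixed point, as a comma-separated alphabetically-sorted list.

Round 1 — rule 1, rule 2, rule 9, derive visible(c), swims(b), closed(b).
Round 2 — rule 4, rule 8, derive penguin(c), valid(b).
Round 3 — rule 6, derive bird(b).

active(c), bird(b), closed(b), flagged(c), flies(c), green(c), has_feathers(b), mammal(b), open(b), penguin(c), signed(c), swims(b), valid(b), visible(c)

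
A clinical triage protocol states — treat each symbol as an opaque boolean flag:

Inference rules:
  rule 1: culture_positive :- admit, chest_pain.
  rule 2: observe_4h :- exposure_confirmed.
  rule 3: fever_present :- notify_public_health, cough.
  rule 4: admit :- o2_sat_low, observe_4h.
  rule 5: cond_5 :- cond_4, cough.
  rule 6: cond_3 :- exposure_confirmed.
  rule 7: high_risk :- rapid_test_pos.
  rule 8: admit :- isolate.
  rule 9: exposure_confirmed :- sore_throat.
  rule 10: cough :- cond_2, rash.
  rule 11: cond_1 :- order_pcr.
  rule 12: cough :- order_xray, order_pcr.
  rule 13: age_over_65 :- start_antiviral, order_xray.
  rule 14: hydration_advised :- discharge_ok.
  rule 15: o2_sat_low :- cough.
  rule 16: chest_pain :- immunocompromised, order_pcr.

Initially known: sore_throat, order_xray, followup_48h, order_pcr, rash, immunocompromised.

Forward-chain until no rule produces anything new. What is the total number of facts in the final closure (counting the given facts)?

Round 1 — rule 9, rule 11, rule 12, rule 16, derive exposure_confirmed, cond_1, cough, chest_pain.
Round 2 — rule 2, rule 6, rule 15, derive observe_4h, cond_3, o2_sat_low.
Round 3 — rule 4, derive admit.
Round 4 — rule 1, derive culture_positive.
Closure: {admit, chest_pain, cond_1, cond_3, cough, culture_positive, exposure_confirmed, followup_48h, immunocompromised, o2_sat_low, observe_4h, order_pcr, order_xray, rash, sore_throat} — 15 facts.

15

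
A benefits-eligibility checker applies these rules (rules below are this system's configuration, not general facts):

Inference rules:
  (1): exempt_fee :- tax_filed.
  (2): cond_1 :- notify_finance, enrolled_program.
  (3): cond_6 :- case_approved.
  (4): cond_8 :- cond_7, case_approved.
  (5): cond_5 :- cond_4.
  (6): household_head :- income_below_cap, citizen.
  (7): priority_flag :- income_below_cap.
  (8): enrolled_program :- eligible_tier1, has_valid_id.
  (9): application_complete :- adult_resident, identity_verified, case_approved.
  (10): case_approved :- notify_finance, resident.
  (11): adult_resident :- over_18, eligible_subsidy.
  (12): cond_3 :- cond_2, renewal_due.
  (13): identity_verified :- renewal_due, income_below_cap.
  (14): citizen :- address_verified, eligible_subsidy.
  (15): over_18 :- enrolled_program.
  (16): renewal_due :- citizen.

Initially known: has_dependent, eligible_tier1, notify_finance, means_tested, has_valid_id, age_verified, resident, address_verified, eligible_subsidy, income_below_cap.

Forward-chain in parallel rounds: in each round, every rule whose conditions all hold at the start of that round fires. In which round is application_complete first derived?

Round 1: (7) [priority_flag :- income_below_cap.]; (8) [enrolled_program :- eligible_tier1, has_valid_id.]; (10) [case_approved :- notify_finance, resident.]; (14) [citizen :- address_verified, eligible_subsidy.]. New: priority_flag, enrolled_program, case_approved, citizen.
Round 2: (2) [cond_1 :- notify_finance, enrolled_program.]; (3) [cond_6 :- case_approved.]; (6) [household_head :- income_below_cap, citizen.]; (15) [over_18 :- enrolled_program.]; (16) [renewal_due :- citizen.]. New: cond_1, cond_6, household_head, over_18, renewal_due.
Round 3: (11) [adult_resident :- over_18, eligible_subsidy.]; (13) [identity_verified :- renewal_due, income_below_cap.]. New: adult_resident, identity_verified.
Round 4: (9) [application_complete :- adult_resident, identity_verified, case_approved.]. New: application_complete.
application_complete first appears in round 4.

4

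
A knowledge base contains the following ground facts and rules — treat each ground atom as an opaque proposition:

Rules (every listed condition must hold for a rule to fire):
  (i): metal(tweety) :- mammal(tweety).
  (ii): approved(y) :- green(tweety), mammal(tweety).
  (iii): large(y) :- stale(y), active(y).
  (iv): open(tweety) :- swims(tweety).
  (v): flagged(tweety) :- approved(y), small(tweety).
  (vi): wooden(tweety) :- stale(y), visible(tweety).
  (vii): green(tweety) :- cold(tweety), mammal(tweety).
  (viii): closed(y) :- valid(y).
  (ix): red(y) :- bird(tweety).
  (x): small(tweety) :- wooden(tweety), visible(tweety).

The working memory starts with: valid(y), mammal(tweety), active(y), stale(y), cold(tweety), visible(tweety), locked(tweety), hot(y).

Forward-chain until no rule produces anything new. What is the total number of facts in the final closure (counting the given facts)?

16

Round 1: (i) [metal(tweety) :- mammal(tweety).]; (iii) [large(y) :- stale(y), active(y).]; (vi) [wooden(tweety) :- stale(y), visible(tweety).]; (vii) [green(tweety) :- cold(tweety), mammal(tweety).]; (viii) [closed(y) :- valid(y).]. New: metal(tweety), large(y), wooden(tweety), green(tweety), closed(y).
Round 2: (ii) [approved(y) :- green(tweety), mammal(tweety).]; (x) [small(tweety) :- wooden(tweety), visible(tweety).]. New: approved(y), small(tweety).
Round 3: (v) [flagged(tweety) :- approved(y), small(tweety).]. New: flagged(tweety).
Closure: {active(y), approved(y), closed(y), cold(tweety), flagged(tweety), green(tweety), hot(y), large(y), locked(tweety), mammal(tweety), metal(tweety), small(tweety), stale(y), valid(y), visible(tweety), wooden(tweety)} — 16 facts.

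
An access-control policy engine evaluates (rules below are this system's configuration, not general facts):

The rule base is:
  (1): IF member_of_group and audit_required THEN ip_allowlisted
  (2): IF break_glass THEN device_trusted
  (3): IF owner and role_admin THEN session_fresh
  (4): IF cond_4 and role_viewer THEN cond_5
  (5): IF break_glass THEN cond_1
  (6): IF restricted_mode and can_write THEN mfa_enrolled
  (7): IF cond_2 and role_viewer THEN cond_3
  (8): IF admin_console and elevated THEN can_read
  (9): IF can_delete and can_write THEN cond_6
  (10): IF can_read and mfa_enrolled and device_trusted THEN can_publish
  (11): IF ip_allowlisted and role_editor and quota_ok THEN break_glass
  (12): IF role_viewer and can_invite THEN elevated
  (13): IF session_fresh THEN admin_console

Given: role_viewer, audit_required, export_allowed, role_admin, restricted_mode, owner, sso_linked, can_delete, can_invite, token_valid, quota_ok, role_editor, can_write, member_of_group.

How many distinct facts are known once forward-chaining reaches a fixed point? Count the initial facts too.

Round 1 — (1), (3), (6), (9), (12), derive ip_allowlisted, session_fresh, mfa_enrolled, cond_6, elevated.
Round 2 — (11), (13), derive break_glass, admin_console.
Round 3 — (2), (5), (8), derive device_trusted, cond_1, can_read.
Round 4 — (10), derive can_publish.
Closure: {admin_console, audit_required, break_glass, can_delete, can_invite, can_publish, can_read, can_write, cond_1, cond_6, device_trusted, elevated, export_allowed, ip_allowlisted, member_of_group, mfa_enrolled, owner, quota_ok, restricted_mode, role_admin, role_editor, role_viewer, session_fresh, sso_linked, token_valid} — 25 facts.

25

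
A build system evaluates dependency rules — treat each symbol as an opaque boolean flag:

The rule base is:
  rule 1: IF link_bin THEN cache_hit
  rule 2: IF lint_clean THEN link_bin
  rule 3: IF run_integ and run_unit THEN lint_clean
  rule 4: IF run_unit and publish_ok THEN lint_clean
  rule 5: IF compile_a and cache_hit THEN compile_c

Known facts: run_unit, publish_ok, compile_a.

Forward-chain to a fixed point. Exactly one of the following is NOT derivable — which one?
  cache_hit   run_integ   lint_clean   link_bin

run_integ

Round 1: rule 4 [IF run_unit and publish_ok THEN lint_clean]. Adds lint_clean.
Round 2: rule 2 [IF lint_clean THEN link_bin]. Adds link_bin.
Round 3: rule 1 [IF link_bin THEN cache_hit]. Adds cache_hit.
Round 4: rule 5 [IF compile_a and cache_hit THEN compile_c]. Adds compile_c.
Derived: lint_clean (round 1), cache_hit (round 3), link_bin (round 2). run_integ never appears in any round.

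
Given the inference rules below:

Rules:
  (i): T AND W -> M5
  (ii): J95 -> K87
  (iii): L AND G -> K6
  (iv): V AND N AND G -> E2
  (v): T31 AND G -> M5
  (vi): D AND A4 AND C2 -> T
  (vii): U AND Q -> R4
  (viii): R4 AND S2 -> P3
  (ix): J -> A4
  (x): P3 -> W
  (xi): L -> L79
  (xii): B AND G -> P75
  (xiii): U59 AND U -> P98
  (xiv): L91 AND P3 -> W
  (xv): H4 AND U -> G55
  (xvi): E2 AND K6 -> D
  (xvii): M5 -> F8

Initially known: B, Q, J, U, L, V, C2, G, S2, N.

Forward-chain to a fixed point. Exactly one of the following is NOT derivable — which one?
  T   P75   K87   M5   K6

K87

Round 1: (iii) [L AND G -> K6]; (iv) [V AND N AND G -> E2]; (vii) [U AND Q -> R4]; (ix) [J -> A4]; (xi) [L -> L79]; (xii) [B AND G -> P75]. Adds K6, E2, R4, A4, L79, P75.
Round 2: (viii) [R4 AND S2 -> P3]; (xvi) [E2 AND K6 -> D]. Adds P3, D.
Round 3: (vi) [D AND A4 AND C2 -> T]; (x) [P3 -> W]. Adds T, W.
Round 4: (i) [T AND W -> M5]. Adds M5.
Round 5: (xvii) [M5 -> F8]. Adds F8.
Derived: K6 (round 1), P75 (round 1), M5 (round 4), T (round 3). K87 never appears in any round.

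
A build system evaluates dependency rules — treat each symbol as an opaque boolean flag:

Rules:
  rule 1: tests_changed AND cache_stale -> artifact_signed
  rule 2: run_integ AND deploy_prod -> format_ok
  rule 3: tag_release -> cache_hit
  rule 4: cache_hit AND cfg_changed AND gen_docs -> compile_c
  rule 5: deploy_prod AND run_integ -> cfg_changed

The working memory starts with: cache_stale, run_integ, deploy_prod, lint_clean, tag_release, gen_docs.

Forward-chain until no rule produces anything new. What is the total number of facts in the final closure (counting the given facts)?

10

Round 1 fires rule 2, rule 3, rule 5, giving format_ok, cache_hit, cfg_changed.
Round 2 fires rule 4, giving compile_c.
Closure: {cache_hit, cache_stale, cfg_changed, compile_c, deploy_prod, format_ok, gen_docs, lint_clean, run_integ, tag_release} — 10 facts.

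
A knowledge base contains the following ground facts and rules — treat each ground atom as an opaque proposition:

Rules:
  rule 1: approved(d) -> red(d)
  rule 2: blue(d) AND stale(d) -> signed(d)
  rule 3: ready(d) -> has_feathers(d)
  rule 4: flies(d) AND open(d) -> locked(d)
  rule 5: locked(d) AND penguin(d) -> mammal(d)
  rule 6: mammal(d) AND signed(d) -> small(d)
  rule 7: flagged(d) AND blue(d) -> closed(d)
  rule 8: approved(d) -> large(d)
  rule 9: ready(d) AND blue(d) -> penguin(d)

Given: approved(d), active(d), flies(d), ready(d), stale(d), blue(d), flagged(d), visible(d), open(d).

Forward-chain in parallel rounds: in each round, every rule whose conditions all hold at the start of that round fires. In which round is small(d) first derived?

3

Round 1 fires rule 1, rule 2, rule 3, rule 4, rule 7, rule 8, rule 9, giving red(d), signed(d), has_feathers(d), locked(d), closed(d), large(d), penguin(d).
Round 2 fires rule 5, giving mammal(d).
Round 3 fires rule 6, giving small(d).
small(d) first appears in round 3.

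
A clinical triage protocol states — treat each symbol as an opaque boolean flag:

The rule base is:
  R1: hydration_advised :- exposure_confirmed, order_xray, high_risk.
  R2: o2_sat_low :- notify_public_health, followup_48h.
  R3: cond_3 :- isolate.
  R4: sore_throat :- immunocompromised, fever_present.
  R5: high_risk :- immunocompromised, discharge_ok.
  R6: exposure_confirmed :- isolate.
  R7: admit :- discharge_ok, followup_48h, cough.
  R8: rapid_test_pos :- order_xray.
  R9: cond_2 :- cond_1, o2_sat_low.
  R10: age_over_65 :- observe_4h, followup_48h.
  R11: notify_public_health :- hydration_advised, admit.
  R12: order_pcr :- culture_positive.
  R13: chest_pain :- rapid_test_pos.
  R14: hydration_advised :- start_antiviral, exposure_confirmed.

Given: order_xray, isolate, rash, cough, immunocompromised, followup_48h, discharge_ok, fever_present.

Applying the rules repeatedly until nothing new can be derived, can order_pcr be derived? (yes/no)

Round 1: R3 [cond_3 :- isolate.]; R4 [sore_throat :- immunocompromised, fever_present.]; R5 [high_risk :- immunocompromised, discharge_ok.]; R6 [exposure_confirmed :- isolate.]; R7 [admit :- discharge_ok, followup_48h, cough.]; R8 [rapid_test_pos :- order_xray.]. New: cond_3, sore_throat, high_risk, exposure_confirmed, admit, rapid_test_pos.
Round 2: R1 [hydration_advised :- exposure_confirmed, order_xray, high_risk.]; R13 [chest_pain :- rapid_test_pos.]. New: hydration_advised, chest_pain.
Round 3: R11 [notify_public_health :- hydration_advised, admit.]. New: notify_public_health.
Round 4: R2 [o2_sat_low :- notify_public_health, followup_48h.]. New: o2_sat_low.
Fixed point reached. order_pcr is concluded only by R12; R12 needs culture_positive (never derived).

no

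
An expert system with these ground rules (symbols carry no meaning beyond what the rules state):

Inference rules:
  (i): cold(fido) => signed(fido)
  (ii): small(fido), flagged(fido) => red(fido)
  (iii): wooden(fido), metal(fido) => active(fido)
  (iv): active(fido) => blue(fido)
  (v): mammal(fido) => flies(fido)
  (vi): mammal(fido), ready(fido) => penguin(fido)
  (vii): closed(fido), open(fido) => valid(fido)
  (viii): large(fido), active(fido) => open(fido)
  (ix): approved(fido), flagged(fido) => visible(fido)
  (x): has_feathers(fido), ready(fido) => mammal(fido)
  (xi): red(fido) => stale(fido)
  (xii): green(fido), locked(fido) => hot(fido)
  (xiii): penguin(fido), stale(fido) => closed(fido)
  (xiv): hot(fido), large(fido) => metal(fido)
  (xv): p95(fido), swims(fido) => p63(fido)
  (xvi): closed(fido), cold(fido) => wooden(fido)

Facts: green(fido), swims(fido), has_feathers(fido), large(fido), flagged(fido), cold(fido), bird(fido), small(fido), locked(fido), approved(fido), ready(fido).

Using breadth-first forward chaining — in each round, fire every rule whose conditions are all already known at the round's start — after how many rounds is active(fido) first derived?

Round 1: (i) [cold(fido) => signed(fido)]; (ii) [small(fido), flagged(fido) => red(fido)]; (ix) [approved(fido), flagged(fido) => visible(fido)]; (x) [has_feathers(fido), ready(fido) => mammal(fido)]; (xii) [green(fido), locked(fido) => hot(fido)]. Adds signed(fido), red(fido), visible(fido), mammal(fido), hot(fido).
Round 2: (v) [mammal(fido) => flies(fido)]; (vi) [mammal(fido), ready(fido) => penguin(fido)]; (xi) [red(fido) => stale(fido)]; (xiv) [hot(fido), large(fido) => metal(fido)]. Adds flies(fido), penguin(fido), stale(fido), metal(fido).
Round 3: (xiii) [penguin(fido), stale(fido) => closed(fido)]. Adds closed(fido).
Round 4: (xvi) [closed(fido), cold(fido) => wooden(fido)]. Adds wooden(fido).
Round 5: (iii) [wooden(fido), metal(fido) => active(fido)]. Adds active(fido).
active(fido) first appears in round 5.

5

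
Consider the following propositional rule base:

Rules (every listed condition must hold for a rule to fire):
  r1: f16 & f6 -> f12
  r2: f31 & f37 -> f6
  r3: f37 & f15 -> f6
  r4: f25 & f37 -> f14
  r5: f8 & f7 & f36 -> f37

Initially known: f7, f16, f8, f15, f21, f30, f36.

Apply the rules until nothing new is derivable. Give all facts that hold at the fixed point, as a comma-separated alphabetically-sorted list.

Round 1 fires r5, giving f37.
Round 2 fires r3, giving f6.
Round 3 fires r1, giving f12.

f12, f15, f16, f21, f30, f36, f37, f6, f7, f8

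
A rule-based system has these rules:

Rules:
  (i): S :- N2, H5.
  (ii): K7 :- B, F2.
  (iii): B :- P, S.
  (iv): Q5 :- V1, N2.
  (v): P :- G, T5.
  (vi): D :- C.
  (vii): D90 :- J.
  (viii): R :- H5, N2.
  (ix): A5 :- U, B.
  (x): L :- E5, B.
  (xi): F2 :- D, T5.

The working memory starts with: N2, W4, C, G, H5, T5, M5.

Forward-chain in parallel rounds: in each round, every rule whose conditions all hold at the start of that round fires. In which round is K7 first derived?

3

Round 1: (i) [S :- N2, H5.]; (v) [P :- G, T5.]; (vi) [D :- C.]; (viii) [R :- H5, N2.]. Adds S, P, D, R.
Round 2: (iii) [B :- P, S.]; (xi) [F2 :- D, T5.]. Adds B, F2.
Round 3: (ii) [K7 :- B, F2.]. Adds K7.
K7 first appears in round 3.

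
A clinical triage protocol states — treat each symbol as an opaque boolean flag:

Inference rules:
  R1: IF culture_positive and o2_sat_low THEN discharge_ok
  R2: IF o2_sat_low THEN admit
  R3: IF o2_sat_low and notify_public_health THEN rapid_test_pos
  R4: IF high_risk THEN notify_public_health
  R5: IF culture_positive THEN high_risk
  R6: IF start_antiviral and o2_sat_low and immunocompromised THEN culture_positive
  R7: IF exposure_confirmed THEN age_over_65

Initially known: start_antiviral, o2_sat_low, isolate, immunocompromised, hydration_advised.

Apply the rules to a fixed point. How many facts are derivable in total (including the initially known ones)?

11

Round 1: R2 [IF o2_sat_low THEN admit]; R6 [IF start_antiviral and o2_sat_low and immunocompromised THEN culture_positive]. New: admit, culture_positive.
Round 2: R1 [IF culture_positive and o2_sat_low THEN discharge_ok]; R5 [IF culture_positive THEN high_risk]. New: discharge_ok, high_risk.
Round 3: R4 [IF high_risk THEN notify_public_health]. New: notify_public_health.
Round 4: R3 [IF o2_sat_low and notify_public_health THEN rapid_test_pos]. New: rapid_test_pos.
Closure: {admit, culture_positive, discharge_ok, high_risk, hydration_advised, immunocompromised, isolate, notify_public_health, o2_sat_low, rapid_test_pos, start_antiviral} — 11 facts.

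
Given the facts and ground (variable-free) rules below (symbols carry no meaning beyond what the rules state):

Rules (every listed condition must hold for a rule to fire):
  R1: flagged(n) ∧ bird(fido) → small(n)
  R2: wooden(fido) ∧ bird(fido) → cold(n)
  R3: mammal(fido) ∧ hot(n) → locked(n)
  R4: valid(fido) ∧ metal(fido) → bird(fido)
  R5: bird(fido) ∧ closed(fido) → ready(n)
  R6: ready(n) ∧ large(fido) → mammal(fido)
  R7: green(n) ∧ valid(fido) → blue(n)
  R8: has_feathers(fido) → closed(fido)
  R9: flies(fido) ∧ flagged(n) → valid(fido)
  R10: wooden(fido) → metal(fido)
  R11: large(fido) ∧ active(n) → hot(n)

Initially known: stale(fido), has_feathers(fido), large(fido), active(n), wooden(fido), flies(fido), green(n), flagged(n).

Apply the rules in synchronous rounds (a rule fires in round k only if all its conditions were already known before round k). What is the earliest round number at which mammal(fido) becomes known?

4

Round 1: R8 [has_feathers(fido) → closed(fido)]; R9 [flies(fido) ∧ flagged(n) → valid(fido)]; R10 [wooden(fido) → metal(fido)]; R11 [large(fido) ∧ active(n) → hot(n)]. Adds closed(fido), valid(fido), metal(fido), hot(n).
Round 2: R4 [valid(fido) ∧ metal(fido) → bird(fido)]; R7 [green(n) ∧ valid(fido) → blue(n)]. Adds bird(fido), blue(n).
Round 3: R1 [flagged(n) ∧ bird(fido) → small(n)]; R2 [wooden(fido) ∧ bird(fido) → cold(n)]; R5 [bird(fido) ∧ closed(fido) → ready(n)]. Adds small(n), cold(n), ready(n).
Round 4: R6 [ready(n) ∧ large(fido) → mammal(fido)]. Adds mammal(fido).
mammal(fido) first appears in round 4.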